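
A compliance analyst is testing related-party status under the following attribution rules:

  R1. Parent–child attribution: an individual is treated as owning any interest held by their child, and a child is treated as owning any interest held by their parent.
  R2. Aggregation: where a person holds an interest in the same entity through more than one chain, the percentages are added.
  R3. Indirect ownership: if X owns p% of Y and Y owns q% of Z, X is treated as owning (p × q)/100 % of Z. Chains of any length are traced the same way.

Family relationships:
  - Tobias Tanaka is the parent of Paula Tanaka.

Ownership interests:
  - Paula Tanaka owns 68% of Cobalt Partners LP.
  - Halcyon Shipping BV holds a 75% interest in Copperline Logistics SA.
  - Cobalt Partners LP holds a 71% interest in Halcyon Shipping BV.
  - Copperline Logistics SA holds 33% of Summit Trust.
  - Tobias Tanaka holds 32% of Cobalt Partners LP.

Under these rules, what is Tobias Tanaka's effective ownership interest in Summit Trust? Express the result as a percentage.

17.5725%

By parent–child attribution (R1), Tobias Tanaka is treated as also owning Paula Tanaka's interest in Cobalt Partners LP, giving 32% + 68% = 100%.
Chain via Cobalt Partners LP → Halcyon Shipping BV → Copperline Logistics SA (R3): 100% × 71% × 75% × 33% = 17.5725% of Summit Trust.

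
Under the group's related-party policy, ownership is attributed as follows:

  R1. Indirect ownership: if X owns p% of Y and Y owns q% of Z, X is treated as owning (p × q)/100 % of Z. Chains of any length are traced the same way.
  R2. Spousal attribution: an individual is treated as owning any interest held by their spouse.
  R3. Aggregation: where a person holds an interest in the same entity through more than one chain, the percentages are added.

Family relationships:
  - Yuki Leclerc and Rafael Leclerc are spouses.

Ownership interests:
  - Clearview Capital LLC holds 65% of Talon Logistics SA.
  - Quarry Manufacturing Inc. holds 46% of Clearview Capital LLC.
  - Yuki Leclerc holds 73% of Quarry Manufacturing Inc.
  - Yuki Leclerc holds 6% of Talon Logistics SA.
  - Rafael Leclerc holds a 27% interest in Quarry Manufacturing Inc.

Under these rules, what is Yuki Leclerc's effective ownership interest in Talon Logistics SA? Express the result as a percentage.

35.9%

By spousal attribution (R2), Yuki Leclerc is treated as also owning Rafael Leclerc's interest in Quarry Manufacturing Inc, giving 73% + 27% = 100%.
Chain via Quarry Manufacturing Inc. → Clearview Capital LLC (R1): 100% × 46% × 65% = 29.9% of Talon Logistics SA.
Direct interest in Talon Logistics SA: 6%.
Aggregating (R3): 29.9% + 6% = 35.9%.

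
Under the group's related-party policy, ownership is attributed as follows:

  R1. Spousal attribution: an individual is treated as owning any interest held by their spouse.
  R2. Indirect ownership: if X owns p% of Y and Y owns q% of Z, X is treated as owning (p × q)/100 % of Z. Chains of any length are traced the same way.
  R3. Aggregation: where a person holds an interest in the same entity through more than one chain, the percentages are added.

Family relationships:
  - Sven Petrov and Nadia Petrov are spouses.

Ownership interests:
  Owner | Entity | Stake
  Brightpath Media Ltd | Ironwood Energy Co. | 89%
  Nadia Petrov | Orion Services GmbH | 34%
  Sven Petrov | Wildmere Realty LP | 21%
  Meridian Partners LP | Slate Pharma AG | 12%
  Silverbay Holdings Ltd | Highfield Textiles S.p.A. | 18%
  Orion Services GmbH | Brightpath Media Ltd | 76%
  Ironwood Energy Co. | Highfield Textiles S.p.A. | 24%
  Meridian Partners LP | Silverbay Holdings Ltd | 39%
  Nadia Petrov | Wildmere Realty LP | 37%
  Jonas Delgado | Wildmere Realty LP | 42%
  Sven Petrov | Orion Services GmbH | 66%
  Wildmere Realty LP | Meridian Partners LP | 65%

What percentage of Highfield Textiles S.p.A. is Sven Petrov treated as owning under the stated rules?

By spousal attribution (R1), Sven Petrov is treated as also owning Nadia Petrov's interest in Orion Services GmbH, giving 66% + 34% = 100%.
By spousal attribution (R1), Sven Petrov is treated as also owning Nadia Petrov's interest in Wildmere Realty LP, giving 21% + 37% = 58%.
Chain via Orion Services GmbH → Brightpath Media Ltd → Ironwood Energy Co. (R2): 100% × 76% × 89% × 24% = 16.2336% of Highfield Textiles S.p.A.
Chain via Wildmere Realty LP → Meridian Partners LP → Silverbay Holdings Ltd (R2): 58% × 65% × 39% × 18% = 2.64654% of Highfield Textiles S.p.A.
Aggregating (R3): 16.2336% + 2.64654% = 18.88014%.

18.88014%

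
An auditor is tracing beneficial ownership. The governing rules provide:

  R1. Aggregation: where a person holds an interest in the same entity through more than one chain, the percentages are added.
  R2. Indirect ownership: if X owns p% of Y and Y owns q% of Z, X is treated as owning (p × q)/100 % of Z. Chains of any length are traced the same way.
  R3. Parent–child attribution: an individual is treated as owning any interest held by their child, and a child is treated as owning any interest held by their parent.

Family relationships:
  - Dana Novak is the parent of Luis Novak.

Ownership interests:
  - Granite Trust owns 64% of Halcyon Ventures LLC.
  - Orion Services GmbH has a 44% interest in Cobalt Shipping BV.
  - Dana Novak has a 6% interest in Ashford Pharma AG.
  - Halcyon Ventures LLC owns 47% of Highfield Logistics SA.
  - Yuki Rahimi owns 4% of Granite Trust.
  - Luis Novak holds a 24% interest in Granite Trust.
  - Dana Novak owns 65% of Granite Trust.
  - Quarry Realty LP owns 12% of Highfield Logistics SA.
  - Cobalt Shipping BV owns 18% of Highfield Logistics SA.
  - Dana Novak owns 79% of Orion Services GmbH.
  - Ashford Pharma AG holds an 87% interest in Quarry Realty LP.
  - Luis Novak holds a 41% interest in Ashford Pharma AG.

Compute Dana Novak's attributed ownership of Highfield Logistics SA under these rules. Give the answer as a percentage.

37.9348%

By parent–child attribution (R3), Dana Novak is treated as also owning Luis Novak's interest in Ashford Pharma AG, giving 6% + 41% = 47%.
By parent–child attribution (R3), Dana Novak is treated as also owning Luis Novak's interest in Granite Trust, giving 65% + 24% = 89%.
Chain via Ashford Pharma AG → Quarry Realty LP (R2): 47% × 87% × 12% = 4.9068% of Highfield Logistics SA.
Chain via Orion Services GmbH → Cobalt Shipping BV (R2): 79% × 44% × 18% = 6.2568% of Highfield Logistics SA.
Chain via Granite Trust → Halcyon Ventures LLC (R2): 89% × 64% × 47% = 26.7712% of Highfield Logistics SA.
Aggregating (R1): 4.9068% + 6.2568% + 26.7712% = 37.9348%.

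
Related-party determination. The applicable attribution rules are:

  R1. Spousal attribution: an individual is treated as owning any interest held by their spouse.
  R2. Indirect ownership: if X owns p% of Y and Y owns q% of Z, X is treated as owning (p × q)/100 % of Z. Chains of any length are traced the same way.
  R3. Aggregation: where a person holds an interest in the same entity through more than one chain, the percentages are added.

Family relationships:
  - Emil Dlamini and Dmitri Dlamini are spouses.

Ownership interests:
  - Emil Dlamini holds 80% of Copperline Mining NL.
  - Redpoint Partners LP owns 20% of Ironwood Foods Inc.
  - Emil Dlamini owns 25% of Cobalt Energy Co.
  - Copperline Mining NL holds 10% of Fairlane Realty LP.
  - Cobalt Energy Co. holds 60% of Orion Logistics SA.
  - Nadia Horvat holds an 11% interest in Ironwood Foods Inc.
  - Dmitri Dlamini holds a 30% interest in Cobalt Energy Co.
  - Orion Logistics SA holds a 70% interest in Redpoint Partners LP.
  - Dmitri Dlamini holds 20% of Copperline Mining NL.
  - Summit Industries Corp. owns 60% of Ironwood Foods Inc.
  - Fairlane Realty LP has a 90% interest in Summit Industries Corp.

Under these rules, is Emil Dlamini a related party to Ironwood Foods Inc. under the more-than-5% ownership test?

Yes

By spousal attribution (R1), Emil Dlamini is treated as also owning Dmitri Dlamini's interest in Cobalt Energy Co, giving 25% + 30% = 55%.
By spousal attribution (R1), Emil Dlamini is treated as also owning Dmitri Dlamini's interest in Copperline Mining NL, giving 80% + 20% = 100%.
Chain via Cobalt Energy Co. → Orion Logistics SA → Redpoint Partners LP (R2): 55% × 60% × 70% × 20% = 4.62% of Ironwood Foods Inc.
Chain via Copperline Mining NL → Fairlane Realty LP → Summit Industries Corp. (R2): 100% × 10% × 90% × 60% = 5.4% of Ironwood Foods Inc.
Aggregating (R3): 4.62% + 5.4% = 10.02%.
10.02% exceeds the 5% threshold, so Emil is a related party to Ironwood Foods Inc.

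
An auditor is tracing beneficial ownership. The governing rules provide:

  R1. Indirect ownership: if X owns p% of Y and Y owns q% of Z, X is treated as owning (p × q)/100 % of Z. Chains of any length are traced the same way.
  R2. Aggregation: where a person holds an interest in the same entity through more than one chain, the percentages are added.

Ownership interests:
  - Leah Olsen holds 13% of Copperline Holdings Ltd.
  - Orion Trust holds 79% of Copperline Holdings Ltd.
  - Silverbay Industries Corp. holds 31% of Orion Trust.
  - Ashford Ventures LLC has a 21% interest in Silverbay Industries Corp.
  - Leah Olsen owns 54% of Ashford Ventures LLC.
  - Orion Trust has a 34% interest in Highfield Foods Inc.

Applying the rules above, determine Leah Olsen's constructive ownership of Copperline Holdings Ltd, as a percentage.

15.777166%

Chain via Ashford Ventures LLC → Silverbay Industries Corp. → Orion Trust (R1): 54% × 21% × 31% × 79% = 2.777166% of Copperline Holdings Ltd.
Direct interest in Copperline Holdings Ltd: 13%.
Aggregating (R2): 2.777166% + 13% = 15.777166%.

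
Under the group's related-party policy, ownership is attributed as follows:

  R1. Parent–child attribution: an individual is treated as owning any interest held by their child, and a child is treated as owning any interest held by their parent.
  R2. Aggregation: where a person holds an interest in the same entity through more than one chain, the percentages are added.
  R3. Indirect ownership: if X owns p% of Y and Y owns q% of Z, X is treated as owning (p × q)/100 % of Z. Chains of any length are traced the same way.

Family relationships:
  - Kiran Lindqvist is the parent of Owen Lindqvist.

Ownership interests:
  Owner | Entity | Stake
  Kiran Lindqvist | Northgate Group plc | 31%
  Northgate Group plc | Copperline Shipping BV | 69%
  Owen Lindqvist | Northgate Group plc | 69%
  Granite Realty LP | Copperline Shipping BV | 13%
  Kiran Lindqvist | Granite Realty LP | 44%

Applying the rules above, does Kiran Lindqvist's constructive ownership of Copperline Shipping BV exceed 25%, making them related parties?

By parent–child attribution (R1), Kiran Lindqvist is treated as also owning Owen Lindqvist's interest in Northgate Group plc, giving 31% + 69% = 100%.
Chain via Granite Realty LP (R3): 44% × 13% = 5.72% of Copperline Shipping BV.
Chain via Northgate Group plc (R3): 100% × 69% = 69% of Copperline Shipping BV.
Aggregating (R2): 5.72% + 69% = 74.72%.
74.72% exceeds the 25% threshold, so Kiran is a related party to Copperline Shipping BV.

Yes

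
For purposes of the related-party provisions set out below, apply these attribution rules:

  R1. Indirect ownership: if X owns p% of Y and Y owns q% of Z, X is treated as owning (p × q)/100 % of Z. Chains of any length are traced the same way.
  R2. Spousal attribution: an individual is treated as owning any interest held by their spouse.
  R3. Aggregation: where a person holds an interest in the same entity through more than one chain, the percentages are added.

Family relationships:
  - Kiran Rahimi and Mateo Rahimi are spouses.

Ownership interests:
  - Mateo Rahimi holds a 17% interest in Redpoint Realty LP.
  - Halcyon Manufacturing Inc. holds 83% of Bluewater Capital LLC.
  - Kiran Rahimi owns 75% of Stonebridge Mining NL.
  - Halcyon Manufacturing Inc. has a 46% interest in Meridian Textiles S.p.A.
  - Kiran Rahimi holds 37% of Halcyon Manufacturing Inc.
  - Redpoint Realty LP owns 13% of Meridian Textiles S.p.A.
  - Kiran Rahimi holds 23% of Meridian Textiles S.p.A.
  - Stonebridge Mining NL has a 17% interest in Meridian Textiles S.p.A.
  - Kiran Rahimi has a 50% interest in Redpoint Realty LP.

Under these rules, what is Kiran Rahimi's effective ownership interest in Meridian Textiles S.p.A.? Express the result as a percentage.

61.48%

By spousal attribution (R2), Kiran Rahimi is treated as also owning Mateo Rahimi's interest in Redpoint Realty LP, giving 50% + 17% = 67%.
Chain via Stonebridge Mining NL (R1): 75% × 17% = 12.75% of Meridian Textiles S.p.A.
Chain via Redpoint Realty LP (R1): 67% × 13% = 8.71% of Meridian Textiles S.p.A.
Chain via Halcyon Manufacturing Inc. (R1): 37% × 46% = 17.02% of Meridian Textiles S.p.A.
Direct interest in Meridian Textiles S.p.A: 23%.
Aggregating (R3): 12.75% + 8.71% + 17.02% + 23% = 61.48%.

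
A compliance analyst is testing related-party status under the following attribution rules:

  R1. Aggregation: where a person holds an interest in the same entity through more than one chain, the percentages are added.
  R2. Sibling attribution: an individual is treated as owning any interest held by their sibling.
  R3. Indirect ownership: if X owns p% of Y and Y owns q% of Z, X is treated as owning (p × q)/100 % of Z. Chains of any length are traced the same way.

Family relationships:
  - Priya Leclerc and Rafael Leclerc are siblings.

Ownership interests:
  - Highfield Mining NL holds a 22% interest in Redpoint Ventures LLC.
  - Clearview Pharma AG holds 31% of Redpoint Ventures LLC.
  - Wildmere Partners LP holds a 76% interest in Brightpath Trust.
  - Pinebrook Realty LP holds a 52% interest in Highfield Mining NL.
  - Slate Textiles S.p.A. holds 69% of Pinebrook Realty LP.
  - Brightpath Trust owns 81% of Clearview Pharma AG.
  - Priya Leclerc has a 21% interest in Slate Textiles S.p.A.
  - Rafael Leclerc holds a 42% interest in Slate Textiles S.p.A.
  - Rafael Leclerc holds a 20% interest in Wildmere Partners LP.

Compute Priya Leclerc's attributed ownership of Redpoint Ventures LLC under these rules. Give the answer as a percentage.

By sibling attribution (R2), Priya Leclerc is treated as also owning Rafael Leclerc's interest in Slate Textiles S.p.A, giving 21% + 42% = 63%.
By sibling attribution (R2), Priya Leclerc is treated as owning Rafael Leclerc's 20% interest in Wildmere Partners LP.
Chain via Slate Textiles S.p.A. → Pinebrook Realty LP → Highfield Mining NL (R3): 63% × 69% × 52% × 22% = 4.972968% of Redpoint Ventures LLC.
Chain via Wildmere Partners LP → Brightpath Trust → Clearview Pharma AG (R3): 20% × 76% × 81% × 31% = 3.81672% of Redpoint Ventures LLC.
Aggregating (R1): 4.972968% + 3.81672% = 8.789688%.

8.789688%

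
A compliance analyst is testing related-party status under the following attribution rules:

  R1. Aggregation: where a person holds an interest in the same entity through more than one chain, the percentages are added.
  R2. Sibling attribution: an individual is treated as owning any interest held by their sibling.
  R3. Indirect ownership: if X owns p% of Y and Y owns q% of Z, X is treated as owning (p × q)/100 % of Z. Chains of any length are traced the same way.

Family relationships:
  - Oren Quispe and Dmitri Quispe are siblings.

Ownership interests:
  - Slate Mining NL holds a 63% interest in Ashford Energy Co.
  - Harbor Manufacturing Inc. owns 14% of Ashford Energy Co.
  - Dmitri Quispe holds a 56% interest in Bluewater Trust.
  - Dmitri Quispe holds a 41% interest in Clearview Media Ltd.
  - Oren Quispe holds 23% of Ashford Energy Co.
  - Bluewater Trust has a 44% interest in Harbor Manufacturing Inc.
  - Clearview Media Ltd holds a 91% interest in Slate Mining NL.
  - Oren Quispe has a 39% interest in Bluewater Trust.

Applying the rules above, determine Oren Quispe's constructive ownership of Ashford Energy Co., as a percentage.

52.3573%

By sibling attribution (R2), Oren Quispe is treated as also owning Dmitri Quispe's interest in Bluewater Trust, giving 39% + 56% = 95%.
By sibling attribution (R2), Oren Quispe is treated as owning Dmitri Quispe's 41% interest in Clearview Media Ltd.
Chain via Bluewater Trust → Harbor Manufacturing Inc. (R3): 95% × 44% × 14% = 5.852% of Ashford Energy Co.
Direct interest in Ashford Energy Co: 23%.
Chain via Clearview Media Ltd → Slate Mining NL (R3): 41% × 91% × 63% = 23.5053% of Ashford Energy Co.
Aggregating (R1): 5.852% + 23% + 23.5053% = 52.3573%.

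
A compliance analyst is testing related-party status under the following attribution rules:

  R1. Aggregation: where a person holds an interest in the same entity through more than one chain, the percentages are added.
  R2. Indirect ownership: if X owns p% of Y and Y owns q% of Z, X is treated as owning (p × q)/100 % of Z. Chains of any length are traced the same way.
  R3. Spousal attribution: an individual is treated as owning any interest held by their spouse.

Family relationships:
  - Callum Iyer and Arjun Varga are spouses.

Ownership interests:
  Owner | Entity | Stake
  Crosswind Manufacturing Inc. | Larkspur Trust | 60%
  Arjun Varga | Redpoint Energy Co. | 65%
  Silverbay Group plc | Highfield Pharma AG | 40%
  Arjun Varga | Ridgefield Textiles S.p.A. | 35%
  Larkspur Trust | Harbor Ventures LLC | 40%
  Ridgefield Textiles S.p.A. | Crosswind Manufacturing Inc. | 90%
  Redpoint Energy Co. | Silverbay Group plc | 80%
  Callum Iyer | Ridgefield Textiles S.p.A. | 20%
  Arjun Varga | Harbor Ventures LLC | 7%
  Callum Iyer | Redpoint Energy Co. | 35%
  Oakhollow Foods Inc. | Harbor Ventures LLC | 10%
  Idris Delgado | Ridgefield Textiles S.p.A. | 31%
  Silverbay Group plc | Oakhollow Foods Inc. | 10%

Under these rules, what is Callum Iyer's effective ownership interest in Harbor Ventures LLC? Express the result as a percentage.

19.68%

By spousal attribution (R3), Callum Iyer is treated as also owning Arjun Varga's interest in Ridgefield Textiles S.p.A, giving 20% + 35% = 55%.
By spousal attribution (R3), Callum Iyer is treated as also owning Arjun Varga's interest in Redpoint Energy Co, giving 35% + 65% = 100%.
By spousal attribution (R3), Callum Iyer is treated as owning Arjun Varga's 7% interest in Harbor Ventures LLC.
Chain via Ridgefield Textiles S.p.A. → Crosswind Manufacturing Inc. → Larkspur Trust (R2): 55% × 90% × 60% × 40% = 11.88% of Harbor Ventures LLC.
Chain via Redpoint Energy Co. → Silverbay Group plc → Oakhollow Foods Inc. (R2): 100% × 80% × 10% × 10% = 0.8% of Harbor Ventures LLC.
Direct interest in Harbor Ventures LLC: 7%.
Aggregating (R1): 11.88% + 0.8% + 7% = 19.68%.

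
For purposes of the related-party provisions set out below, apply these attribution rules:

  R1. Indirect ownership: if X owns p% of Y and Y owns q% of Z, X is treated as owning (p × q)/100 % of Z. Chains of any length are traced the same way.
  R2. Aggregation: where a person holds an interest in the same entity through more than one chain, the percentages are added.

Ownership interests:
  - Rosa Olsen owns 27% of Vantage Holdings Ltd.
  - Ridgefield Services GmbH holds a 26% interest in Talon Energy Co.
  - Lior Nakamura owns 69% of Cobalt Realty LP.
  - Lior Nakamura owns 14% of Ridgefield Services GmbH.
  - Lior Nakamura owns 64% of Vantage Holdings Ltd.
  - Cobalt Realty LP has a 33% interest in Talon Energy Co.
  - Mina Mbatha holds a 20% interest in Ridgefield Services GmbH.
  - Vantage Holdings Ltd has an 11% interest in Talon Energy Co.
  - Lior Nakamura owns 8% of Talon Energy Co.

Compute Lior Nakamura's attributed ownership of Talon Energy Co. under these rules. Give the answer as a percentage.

Chain via Vantage Holdings Ltd (R1): 64% × 11% = 7.04% of Talon Energy Co.
Chain via Cobalt Realty LP (R1): 69% × 33% = 22.77% of Talon Energy Co.
Chain via Ridgefield Services GmbH (R1): 14% × 26% = 3.64% of Talon Energy Co.
Direct interest in Talon Energy Co: 8%.
Aggregating (R2): 7.04% + 22.77% + 3.64% + 8% = 41.45%.

41.45%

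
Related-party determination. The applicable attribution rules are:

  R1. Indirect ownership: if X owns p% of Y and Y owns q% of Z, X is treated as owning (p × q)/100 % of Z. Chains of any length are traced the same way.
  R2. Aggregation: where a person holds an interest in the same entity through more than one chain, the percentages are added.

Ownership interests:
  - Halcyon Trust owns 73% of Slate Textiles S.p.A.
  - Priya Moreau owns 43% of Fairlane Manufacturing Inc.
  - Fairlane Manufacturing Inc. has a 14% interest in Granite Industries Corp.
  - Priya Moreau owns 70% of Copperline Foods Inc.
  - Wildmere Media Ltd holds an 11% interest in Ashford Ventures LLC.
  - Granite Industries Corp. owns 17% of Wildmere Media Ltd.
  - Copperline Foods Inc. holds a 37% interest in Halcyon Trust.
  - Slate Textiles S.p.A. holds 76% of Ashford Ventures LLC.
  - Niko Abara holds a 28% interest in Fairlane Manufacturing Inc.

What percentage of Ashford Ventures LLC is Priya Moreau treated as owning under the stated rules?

14.481894%

Chain via Copperline Foods Inc. → Halcyon Trust → Slate Textiles S.p.A. (R1): 70% × 37% × 73% × 76% = 14.36932% of Ashford Ventures LLC.
Chain via Fairlane Manufacturing Inc. → Granite Industries Corp. → Wildmere Media Ltd (R1): 43% × 14% × 17% × 11% = 0.112574% of Ashford Ventures LLC.
Aggregating (R2): 14.36932% + 0.112574% = 14.481894%.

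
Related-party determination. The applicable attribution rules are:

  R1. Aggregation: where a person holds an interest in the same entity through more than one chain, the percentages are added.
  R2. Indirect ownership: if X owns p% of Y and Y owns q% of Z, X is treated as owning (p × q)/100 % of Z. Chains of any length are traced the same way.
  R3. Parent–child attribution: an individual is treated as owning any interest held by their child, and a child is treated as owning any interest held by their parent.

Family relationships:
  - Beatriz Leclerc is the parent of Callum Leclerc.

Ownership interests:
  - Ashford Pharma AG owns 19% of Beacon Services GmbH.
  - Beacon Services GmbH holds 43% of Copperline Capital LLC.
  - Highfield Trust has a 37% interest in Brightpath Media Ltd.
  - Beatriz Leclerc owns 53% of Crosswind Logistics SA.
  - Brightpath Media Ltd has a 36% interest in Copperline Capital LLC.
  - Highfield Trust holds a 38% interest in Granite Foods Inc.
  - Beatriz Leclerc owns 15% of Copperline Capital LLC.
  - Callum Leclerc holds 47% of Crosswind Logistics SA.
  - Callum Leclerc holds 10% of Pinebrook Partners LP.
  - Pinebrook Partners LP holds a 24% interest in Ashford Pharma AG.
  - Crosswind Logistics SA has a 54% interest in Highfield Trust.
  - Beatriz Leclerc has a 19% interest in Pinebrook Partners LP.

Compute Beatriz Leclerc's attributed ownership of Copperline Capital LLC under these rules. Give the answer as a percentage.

By parent–child attribution (R3), Beatriz Leclerc is treated as also owning Callum Leclerc's interest in Pinebrook Partners LP, giving 19% + 10% = 29%.
By parent–child attribution (R3), Beatriz Leclerc is treated as also owning Callum Leclerc's interest in Crosswind Logistics SA, giving 53% + 47% = 100%.
Chain via Pinebrook Partners LP → Ashford Pharma AG → Beacon Services GmbH (R2): 29% × 24% × 19% × 43% = 0.568632% of Copperline Capital LLC.
Chain via Crosswind Logistics SA → Highfield Trust → Brightpath Media Ltd (R2): 100% × 54% × 37% × 36% = 7.1928% of Copperline Capital LLC.
Direct interest in Copperline Capital LLC: 15%.
Aggregating (R1): 0.568632% + 7.1928% + 15% = 22.761432%.

22.761432%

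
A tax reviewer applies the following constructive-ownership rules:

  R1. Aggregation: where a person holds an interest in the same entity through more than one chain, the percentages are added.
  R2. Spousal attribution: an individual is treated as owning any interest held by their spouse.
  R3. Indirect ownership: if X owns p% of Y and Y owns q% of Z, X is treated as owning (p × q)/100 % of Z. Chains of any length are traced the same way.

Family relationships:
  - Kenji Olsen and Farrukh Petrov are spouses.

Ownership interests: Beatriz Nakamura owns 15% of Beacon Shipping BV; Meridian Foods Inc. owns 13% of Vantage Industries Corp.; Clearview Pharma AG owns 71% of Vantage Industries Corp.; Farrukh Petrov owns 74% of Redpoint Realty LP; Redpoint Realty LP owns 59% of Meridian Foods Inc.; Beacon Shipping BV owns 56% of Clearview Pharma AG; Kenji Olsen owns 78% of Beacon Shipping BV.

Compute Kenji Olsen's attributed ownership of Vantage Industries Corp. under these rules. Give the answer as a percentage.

By spousal attribution (R2), Kenji Olsen is treated as owning Farrukh Petrov's 74% interest in Redpoint Realty LP.
Chain via Beacon Shipping BV → Clearview Pharma AG (R3): 78% × 56% × 71% = 31.0128% of Vantage Industries Corp.
Chain via Redpoint Realty LP → Meridian Foods Inc. (R3): 74% × 59% × 13% = 5.6758% of Vantage Industries Corp.
Aggregating (R1): 31.0128% + 5.6758% = 36.6886%.

36.6886%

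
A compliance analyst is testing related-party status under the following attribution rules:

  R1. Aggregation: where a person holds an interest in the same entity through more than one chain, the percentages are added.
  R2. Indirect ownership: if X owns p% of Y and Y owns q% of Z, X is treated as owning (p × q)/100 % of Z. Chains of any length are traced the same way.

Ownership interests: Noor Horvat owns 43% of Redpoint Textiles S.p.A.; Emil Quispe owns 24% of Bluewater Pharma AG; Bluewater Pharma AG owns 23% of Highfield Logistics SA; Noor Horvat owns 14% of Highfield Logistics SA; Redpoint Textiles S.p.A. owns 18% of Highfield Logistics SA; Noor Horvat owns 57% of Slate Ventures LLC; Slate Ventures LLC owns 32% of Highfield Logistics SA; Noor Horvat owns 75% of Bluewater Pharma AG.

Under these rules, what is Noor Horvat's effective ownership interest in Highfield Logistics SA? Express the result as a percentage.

57.23%

Chain via Bluewater Pharma AG (R2): 75% × 23% = 17.25% of Highfield Logistics SA.
Chain via Redpoint Textiles S.p.A. (R2): 43% × 18% = 7.74% of Highfield Logistics SA.
Chain via Slate Ventures LLC (R2): 57% × 32% = 18.24% of Highfield Logistics SA.
Direct interest in Highfield Logistics SA: 14%.
Aggregating (R1): 17.25% + 7.74% + 18.24% + 14% = 57.23%.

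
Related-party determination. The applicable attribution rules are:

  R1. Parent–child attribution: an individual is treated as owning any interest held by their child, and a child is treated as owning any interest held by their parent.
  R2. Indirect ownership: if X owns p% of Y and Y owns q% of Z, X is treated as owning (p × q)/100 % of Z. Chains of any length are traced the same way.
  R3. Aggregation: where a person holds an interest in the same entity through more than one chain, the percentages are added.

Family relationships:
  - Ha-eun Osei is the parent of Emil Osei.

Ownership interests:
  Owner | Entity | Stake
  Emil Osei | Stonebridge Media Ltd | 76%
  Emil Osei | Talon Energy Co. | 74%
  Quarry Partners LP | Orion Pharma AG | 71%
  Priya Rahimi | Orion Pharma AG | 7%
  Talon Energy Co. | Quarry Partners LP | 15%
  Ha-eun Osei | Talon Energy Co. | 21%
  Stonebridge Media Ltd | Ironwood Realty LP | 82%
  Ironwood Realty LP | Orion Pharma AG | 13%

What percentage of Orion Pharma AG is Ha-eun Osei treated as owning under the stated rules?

18.2191%

By parent–child attribution (R1), Ha-eun Osei is treated as also owning Emil Osei's interest in Talon Energy Co, giving 21% + 74% = 95%.
By parent–child attribution (R1), Ha-eun Osei is treated as owning Emil Osei's 76% interest in Stonebridge Media Ltd.
Chain via Talon Energy Co. → Quarry Partners LP (R2): 95% × 15% × 71% = 10.1175% of Orion Pharma AG.
Chain via Stonebridge Media Ltd → Ironwood Realty LP (R2): 76% × 82% × 13% = 8.1016% of Orion Pharma AG.
Aggregating (R3): 10.1175% + 8.1016% = 18.2191%.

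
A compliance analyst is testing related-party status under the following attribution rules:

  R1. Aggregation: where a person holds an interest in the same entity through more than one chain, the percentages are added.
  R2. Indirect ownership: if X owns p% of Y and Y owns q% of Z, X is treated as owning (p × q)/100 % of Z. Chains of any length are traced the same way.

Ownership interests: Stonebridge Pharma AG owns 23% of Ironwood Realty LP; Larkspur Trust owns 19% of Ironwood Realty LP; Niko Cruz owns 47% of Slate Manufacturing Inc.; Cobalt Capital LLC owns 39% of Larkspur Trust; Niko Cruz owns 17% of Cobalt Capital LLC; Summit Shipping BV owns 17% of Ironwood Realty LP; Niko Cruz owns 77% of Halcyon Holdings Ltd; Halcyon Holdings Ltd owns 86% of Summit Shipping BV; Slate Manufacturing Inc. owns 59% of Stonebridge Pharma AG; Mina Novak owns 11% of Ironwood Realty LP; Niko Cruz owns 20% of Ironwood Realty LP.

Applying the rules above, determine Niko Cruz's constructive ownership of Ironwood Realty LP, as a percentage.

38.895%

Chain via Halcyon Holdings Ltd → Summit Shipping BV (R2): 77% × 86% × 17% = 11.2574% of Ironwood Realty LP.
Chain via Slate Manufacturing Inc. → Stonebridge Pharma AG (R2): 47% × 59% × 23% = 6.3779% of Ironwood Realty LP.
Chain via Cobalt Capital LLC → Larkspur Trust (R2): 17% × 39% × 19% = 1.2597% of Ironwood Realty LP.
Direct interest in Ironwood Realty LP: 20%.
Aggregating (R1): 11.2574% + 6.3779% + 1.2597% + 20% = 38.895%.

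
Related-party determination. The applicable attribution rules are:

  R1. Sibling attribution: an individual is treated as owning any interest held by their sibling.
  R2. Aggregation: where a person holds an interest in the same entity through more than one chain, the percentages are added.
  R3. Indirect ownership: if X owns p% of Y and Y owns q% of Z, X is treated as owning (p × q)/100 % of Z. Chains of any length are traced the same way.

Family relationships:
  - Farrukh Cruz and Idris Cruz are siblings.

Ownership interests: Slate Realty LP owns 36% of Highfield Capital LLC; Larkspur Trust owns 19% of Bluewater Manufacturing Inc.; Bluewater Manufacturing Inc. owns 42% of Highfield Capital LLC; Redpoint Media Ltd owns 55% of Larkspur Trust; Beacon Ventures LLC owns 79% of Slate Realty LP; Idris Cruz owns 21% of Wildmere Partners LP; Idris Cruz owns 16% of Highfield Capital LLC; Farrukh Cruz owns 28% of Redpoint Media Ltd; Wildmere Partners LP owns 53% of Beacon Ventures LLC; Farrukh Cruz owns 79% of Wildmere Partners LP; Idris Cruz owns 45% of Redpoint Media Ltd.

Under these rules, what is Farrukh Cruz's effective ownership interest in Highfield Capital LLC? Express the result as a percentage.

34.27717%

By sibling attribution (R1), Farrukh Cruz is treated as also owning Idris Cruz's interest in Redpoint Media Ltd, giving 28% + 45% = 73%.
By sibling attribution (R1), Farrukh Cruz is treated as also owning Idris Cruz's interest in Wildmere Partners LP, giving 79% + 21% = 100%.
By sibling attribution (R1), Farrukh Cruz is treated as owning Idris Cruz's 16% interest in Highfield Capital LLC.
Chain via Redpoint Media Ltd → Larkspur Trust → Bluewater Manufacturing Inc. (R3): 73% × 55% × 19% × 42% = 3.20397% of Highfield Capital LLC.
Chain via Wildmere Partners LP → Beacon Ventures LLC → Slate Realty LP (R3): 100% × 53% × 79% × 36% = 15.0732% of Highfield Capital LLC.
Direct interest in Highfield Capital LLC: 16%.
Aggregating (R2): 3.20397% + 15.0732% + 16% = 34.27717%.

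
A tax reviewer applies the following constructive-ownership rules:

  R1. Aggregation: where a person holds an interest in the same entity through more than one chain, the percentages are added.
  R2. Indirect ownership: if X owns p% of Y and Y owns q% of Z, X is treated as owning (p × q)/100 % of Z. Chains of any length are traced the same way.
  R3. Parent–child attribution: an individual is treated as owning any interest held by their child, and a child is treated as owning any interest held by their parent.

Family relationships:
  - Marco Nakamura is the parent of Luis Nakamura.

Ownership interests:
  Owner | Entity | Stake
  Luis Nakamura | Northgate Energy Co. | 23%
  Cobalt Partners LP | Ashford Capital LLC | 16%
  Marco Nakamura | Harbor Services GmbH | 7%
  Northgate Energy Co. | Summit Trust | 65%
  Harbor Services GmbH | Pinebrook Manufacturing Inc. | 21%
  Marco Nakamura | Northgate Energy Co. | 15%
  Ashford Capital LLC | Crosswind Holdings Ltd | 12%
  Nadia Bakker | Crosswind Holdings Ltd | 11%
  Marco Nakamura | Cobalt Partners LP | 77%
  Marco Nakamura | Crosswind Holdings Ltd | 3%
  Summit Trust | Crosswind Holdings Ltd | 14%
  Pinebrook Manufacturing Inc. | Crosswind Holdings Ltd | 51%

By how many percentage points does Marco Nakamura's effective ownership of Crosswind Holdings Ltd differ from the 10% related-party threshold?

1.3139

By parent–child attribution (R3), Marco Nakamura is treated as also owning Luis Nakamura's interest in Northgate Energy Co, giving 15% + 23% = 38%.
Chain via Northgate Energy Co. → Summit Trust (R2): 38% × 65% × 14% = 3.458% of Crosswind Holdings Ltd.
Chain via Harbor Services GmbH → Pinebrook Manufacturing Inc. (R2): 7% × 21% × 51% = 0.7497% of Crosswind Holdings Ltd.
Chain via Cobalt Partners LP → Ashford Capital LLC (R2): 77% × 16% × 12% = 1.4784% of Crosswind Holdings Ltd.
Direct interest in Crosswind Holdings Ltd: 3%.
Aggregating (R1): 3.458% + 0.7497% + 1.4784% + 3% = 8.6861%.
8.6861% falls short of the 10% threshold by 1.3139 percentage points.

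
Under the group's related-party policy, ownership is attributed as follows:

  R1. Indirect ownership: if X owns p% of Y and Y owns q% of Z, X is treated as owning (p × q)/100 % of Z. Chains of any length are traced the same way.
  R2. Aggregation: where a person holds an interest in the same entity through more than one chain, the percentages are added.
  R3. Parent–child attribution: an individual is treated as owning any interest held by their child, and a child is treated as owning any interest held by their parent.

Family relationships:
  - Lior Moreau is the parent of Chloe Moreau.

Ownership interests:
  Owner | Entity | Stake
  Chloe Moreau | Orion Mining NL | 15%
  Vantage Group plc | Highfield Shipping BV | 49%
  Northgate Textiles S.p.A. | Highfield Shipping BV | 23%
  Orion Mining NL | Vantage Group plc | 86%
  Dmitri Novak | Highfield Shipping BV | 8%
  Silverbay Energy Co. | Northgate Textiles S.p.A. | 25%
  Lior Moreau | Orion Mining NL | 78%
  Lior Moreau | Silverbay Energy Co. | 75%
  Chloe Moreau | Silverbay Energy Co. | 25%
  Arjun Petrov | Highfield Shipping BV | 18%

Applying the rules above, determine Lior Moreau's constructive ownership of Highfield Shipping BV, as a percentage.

44.9402%

By parent–child attribution (R3), Lior Moreau is treated as also owning Chloe Moreau's interest in Silverbay Energy Co, giving 75% + 25% = 100%.
By parent–child attribution (R3), Lior Moreau is treated as also owning Chloe Moreau's interest in Orion Mining NL, giving 78% + 15% = 93%.
Chain via Silverbay Energy Co. → Northgate Textiles S.p.A. (R1): 100% × 25% × 23% = 5.75% of Highfield Shipping BV.
Chain via Orion Mining NL → Vantage Group plc (R1): 93% × 86% × 49% = 39.1902% of Highfield Shipping BV.
Aggregating (R2): 5.75% + 39.1902% = 44.9402%.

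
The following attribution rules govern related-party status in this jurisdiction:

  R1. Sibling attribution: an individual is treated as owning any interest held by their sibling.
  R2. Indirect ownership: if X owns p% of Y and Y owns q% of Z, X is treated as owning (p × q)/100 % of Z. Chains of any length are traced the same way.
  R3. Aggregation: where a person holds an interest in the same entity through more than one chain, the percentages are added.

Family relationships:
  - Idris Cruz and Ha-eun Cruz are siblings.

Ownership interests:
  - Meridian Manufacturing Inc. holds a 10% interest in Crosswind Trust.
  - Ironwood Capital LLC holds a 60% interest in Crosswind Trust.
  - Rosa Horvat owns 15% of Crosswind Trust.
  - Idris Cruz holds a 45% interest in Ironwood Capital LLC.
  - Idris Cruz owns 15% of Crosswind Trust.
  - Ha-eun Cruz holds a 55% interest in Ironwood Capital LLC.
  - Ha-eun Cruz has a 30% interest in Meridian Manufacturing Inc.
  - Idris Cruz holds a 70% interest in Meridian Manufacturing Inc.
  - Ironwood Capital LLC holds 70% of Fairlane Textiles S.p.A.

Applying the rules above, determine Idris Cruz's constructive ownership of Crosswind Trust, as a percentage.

85%

By sibling attribution (R1), Idris Cruz is treated as also owning Ha-eun Cruz's interest in Ironwood Capital LLC, giving 45% + 55% = 100%.
By sibling attribution (R1), Idris Cruz is treated as also owning Ha-eun Cruz's interest in Meridian Manufacturing Inc, giving 70% + 30% = 100%.
Chain via Ironwood Capital LLC (R2): 100% × 60% = 60% of Crosswind Trust.
Chain via Meridian Manufacturing Inc. (R2): 100% × 10% = 10% of Crosswind Trust.
Direct interest in Crosswind Trust: 15%.
Aggregating (R3): 60% + 10% + 15% = 85%.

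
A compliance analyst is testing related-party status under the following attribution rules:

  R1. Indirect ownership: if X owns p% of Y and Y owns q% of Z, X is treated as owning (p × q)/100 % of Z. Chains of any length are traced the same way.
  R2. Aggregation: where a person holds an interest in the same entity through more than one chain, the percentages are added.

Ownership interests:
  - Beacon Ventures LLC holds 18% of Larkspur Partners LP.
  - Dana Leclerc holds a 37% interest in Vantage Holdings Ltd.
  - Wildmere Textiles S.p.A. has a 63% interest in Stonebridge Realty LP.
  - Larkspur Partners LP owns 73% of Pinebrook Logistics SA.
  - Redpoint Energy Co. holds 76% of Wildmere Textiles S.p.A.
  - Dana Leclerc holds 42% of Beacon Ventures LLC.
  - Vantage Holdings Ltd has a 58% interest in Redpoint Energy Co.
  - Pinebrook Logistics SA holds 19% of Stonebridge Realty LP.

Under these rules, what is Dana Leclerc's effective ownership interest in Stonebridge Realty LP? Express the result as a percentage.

Chain via Beacon Ventures LLC → Larkspur Partners LP → Pinebrook Logistics SA (R1): 42% × 18% × 73% × 19% = 1.048572% of Stonebridge Realty LP.
Chain via Vantage Holdings Ltd → Redpoint Energy Co. → Wildmere Textiles S.p.A. (R1): 37% × 58% × 76% × 63% = 10.275048% of Stonebridge Realty LP.
Aggregating (R2): 1.048572% + 10.275048% = 11.32362%.

11.32362%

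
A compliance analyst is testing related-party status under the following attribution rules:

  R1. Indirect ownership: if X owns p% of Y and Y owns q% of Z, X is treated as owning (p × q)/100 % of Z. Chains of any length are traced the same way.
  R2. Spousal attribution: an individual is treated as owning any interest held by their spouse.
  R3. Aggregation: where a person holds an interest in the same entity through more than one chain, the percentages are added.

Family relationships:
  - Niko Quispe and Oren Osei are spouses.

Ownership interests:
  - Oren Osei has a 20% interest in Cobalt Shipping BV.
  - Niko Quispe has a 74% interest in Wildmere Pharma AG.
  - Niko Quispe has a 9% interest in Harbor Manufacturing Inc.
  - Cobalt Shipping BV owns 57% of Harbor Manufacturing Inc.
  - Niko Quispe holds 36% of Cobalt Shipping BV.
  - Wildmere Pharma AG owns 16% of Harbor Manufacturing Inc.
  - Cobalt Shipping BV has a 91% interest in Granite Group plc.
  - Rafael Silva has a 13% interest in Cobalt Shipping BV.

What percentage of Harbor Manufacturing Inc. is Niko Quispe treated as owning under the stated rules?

By spousal attribution (R2), Niko Quispe is treated as also owning Oren Osei's interest in Cobalt Shipping BV, giving 36% + 20% = 56%.
Chain via Cobalt Shipping BV (R1): 56% × 57% = 31.92% of Harbor Manufacturing Inc.
Chain via Wildmere Pharma AG (R1): 74% × 16% = 11.84% of Harbor Manufacturing Inc.
Direct interest in Harbor Manufacturing Inc: 9%.
Aggregating (R3): 31.92% + 11.84% + 9% = 52.76%.

52.76%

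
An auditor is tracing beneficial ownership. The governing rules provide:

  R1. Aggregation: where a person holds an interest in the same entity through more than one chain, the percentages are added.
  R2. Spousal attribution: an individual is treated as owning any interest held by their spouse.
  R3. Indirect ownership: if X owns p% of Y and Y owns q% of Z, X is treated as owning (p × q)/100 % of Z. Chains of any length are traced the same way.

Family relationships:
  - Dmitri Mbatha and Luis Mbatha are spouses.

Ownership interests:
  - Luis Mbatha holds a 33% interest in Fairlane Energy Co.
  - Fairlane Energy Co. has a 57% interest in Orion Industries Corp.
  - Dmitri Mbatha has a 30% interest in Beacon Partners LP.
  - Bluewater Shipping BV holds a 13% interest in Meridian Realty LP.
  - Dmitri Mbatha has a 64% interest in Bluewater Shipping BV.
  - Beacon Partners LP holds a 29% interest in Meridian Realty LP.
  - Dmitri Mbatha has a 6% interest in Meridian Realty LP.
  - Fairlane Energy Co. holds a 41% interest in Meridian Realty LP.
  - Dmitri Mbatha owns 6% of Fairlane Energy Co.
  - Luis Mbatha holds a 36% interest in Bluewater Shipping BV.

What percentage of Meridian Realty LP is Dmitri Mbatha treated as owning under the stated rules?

By spousal attribution (R2), Dmitri Mbatha is treated as also owning Luis Mbatha's interest in Bluewater Shipping BV, giving 64% + 36% = 100%.
By spousal attribution (R2), Dmitri Mbatha is treated as also owning Luis Mbatha's interest in Fairlane Energy Co, giving 6% + 33% = 39%.
Chain via Beacon Partners LP (R3): 30% × 29% = 8.7% of Meridian Realty LP.
Chain via Bluewater Shipping BV (R3): 100% × 13% = 13% of Meridian Realty LP.
Chain via Fairlane Energy Co. (R3): 39% × 41% = 15.99% of Meridian Realty LP.
Direct interest in Meridian Realty LP: 6%.
Aggregating (R1): 8.7% + 13% + 15.99% + 6% = 43.69%.

43.69%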